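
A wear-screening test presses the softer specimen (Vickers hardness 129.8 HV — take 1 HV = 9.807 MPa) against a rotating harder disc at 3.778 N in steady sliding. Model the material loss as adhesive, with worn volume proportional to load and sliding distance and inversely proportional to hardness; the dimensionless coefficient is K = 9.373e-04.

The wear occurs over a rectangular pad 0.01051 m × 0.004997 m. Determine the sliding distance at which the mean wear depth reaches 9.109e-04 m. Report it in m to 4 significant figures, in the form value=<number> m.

value=1.720e+04 m

The algebra maintains full precision — intermediate values are shown rounded. Rounded once at the end: four significant figures.
Hardness H = 129.8 HV × 9.807 MPa/HV = 1273 MPa = 1.273e+09 Pa.
Contact area A = 0.01051 m × 0.004997 m = 5.252e-05 m².
Collected in SI base units: W = 3.778 N, H = 1.273e+09 Pa, K = 9.373e-04.
Volume at the limit: V_lim = h_lim·A = 9.109e-04 · 5.252e-05 = 4.784e-08 m³.
Inverting, life L = V_lim·H/(K·W) = 4.784e-08 · 1.273e+09 / (9.373e-04 · 3.778) = 1.720e+04 m.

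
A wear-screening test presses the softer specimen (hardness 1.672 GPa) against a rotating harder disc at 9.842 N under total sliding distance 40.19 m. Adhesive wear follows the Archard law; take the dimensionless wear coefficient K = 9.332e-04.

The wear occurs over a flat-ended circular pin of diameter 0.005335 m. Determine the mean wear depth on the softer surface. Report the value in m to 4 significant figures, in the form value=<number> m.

value=9.876e-06 m

Every step runs at full precision — intermediates are displayed rounded, and rounded just once to 4 significant figures.
Convert: Hardness H = 1.672 GPa = 1.672e+09 Pa.
Convert: Contact area A = π·d²/4 = π·(0.005335 m)²/4 = 2.235e-05 m².
SI base units throughout: W = 9.842 N, H = 1.672e+09 Pa, K = 9.332e-04.
The Archard volume V = K·W·L/H = 9.332e-04 · 9.842 · 40.19 / 1.672e+09 = 2.208e-10 m³.
Wear depth h = V/A = 2.208e-10 / 2.235e-05 = 9.876e-06 m.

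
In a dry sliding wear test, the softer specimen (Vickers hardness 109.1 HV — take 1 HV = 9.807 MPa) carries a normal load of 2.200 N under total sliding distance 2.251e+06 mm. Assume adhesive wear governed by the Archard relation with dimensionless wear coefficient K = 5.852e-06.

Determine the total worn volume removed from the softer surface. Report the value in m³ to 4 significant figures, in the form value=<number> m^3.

Each operation maintains exact precision — the intermediates are displayed rounded. Rounded just once, at 4 significant digits.
The distance L = 2.251e+06 mm = 2251 m.
Hardness H = 109.1 HV × 9.807 MPa/HV = 1070 MPa = 1.070e+09 Pa.
In SI base units: W = 2.200 N, H = 1.070e+09 Pa, K = 5.852e-06.
Wear volume V = K·W·L/H = 5.852e-06 · 2.200 · 2251 / 1.070e+09 = 2.709e-11 m³.

value=2.709e-11 m^3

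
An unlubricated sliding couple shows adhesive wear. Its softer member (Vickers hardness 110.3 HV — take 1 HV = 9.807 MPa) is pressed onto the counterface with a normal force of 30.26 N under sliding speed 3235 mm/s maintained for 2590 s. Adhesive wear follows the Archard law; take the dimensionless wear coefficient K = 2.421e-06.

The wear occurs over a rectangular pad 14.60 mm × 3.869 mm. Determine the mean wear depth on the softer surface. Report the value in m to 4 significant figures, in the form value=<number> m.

Intermediate values are displayed rounded, and each operation maintains full float precision; rounded once at the end: 4 significant digits.
Sliding speed v = 3235 mm/s = 3.235 m/s. Total distance L = v·t = 3.235 m/s × 2590 s = 8379 m.
Hardness H = 110.3 HV × 9.807 MPa/HV = 1082 MPa = 1.082e+09 Pa.
Pad sides 14.60 mm × 3.869 mm = 0.01460 m × 0.003869 m. Contact area A = 0.01460 m × 0.003869 m = 5.649e-05 m².
As SI base values: W = 30.26 N, H = 1.082e+09 Pa, K = 2.421e-06.
Archard volume V = K·W·L/H = 2.421e-06 · 30.26 · 8379 / 1.082e+09 = 5.674e-10 m³.
Depth h = V/A = 5.674e-10 / 5.649e-05 = 1.005e-05 m.

value=1.005e-05 m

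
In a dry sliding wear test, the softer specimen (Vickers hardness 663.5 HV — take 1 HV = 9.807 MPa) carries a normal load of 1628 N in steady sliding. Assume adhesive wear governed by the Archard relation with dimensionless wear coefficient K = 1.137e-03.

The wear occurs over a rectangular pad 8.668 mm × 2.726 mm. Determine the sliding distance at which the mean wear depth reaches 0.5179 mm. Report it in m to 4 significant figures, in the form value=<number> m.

Every step keeps full precision, and intermediate values appear rounded, and rounded once at the end: 4 significant digits.
Hardness H = 663.5 HV × 9.807 MPa/HV = 6507 MPa = 6.507e+09 Pa.
Pad sides 8.668 mm × 2.726 mm = 0.008668 m × 0.002726 m. Contact area A = 0.008668 m × 0.002726 m = 2.363e-05 m².
Depth limit h_lim = 0.5179 mm = 5.179e-04 m.
Expressed in SI base units: W = 1628 N, H = 6.507e+09 Pa, K = 1.137e-03.
Limit volume V_lim = h_lim·A = 5.179e-04 · 2.363e-05 = 1.224e-08 m³.
Sliding life L = V_lim·H/(K·W) = 1.224e-08 · 6.507e+09 / (1.137e-03 · 1628) = 43.02 m.

value=43.02 m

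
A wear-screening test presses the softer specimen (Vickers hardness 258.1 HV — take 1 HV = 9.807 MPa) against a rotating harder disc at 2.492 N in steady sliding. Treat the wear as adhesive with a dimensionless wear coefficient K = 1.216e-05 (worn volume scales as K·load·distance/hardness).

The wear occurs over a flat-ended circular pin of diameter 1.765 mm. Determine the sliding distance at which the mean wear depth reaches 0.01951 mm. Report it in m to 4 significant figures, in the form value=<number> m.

All working math maintains full precision, and intermediate values are shown rounded. Rounded just once to four significant figures.
Hardness H = 258.1 HV × 9.807 MPa/HV = 2531 MPa = 2.531e+09 Pa.
Pin diameter d = 1.765 mm = 0.001765 m. Contact area A = π·d²/4 = π·(0.001765 m)²/4 = 2.447e-06 m².
Depth limit h_lim = 0.01951 mm = 1.951e-05 m.
In SI base units: W = 2.492 N, H = 2.531e+09 Pa, K = 1.216e-05.
Permissible volume V_lim = h_lim·A = 1.951e-05 · 2.447e-06 = 4.773e-11 m³.
Thus life L = V_lim·H/(K·W) = 4.773e-11 · 2.531e+09 / (1.216e-05 · 2.492) = 3987 m.

value=3987 m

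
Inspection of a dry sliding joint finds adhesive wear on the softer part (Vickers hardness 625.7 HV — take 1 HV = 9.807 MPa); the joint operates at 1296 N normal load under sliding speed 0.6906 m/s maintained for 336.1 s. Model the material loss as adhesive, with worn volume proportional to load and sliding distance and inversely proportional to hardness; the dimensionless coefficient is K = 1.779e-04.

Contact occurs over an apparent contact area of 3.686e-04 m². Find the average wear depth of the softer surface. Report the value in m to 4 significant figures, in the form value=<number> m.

value=2.366e-05 m

The computation keeps full precision — displayed values are rounded — one final rounding to four significant figures.
Distance L = v·t = 0.6906 m/s × 336.1 s = 232.1 m.
Hardness H = 625.7 HV × 9.807 MPa/HV = 6136 MPa = 6.136e+09 Pa.
Collected in SI base units: W = 1296 N, H = 6.136e+09 Pa, K = 1.779e-04.
Worn volume V = K·W·L/H = 1.779e-04 · 1296 · 232.1 / 6.136e+09 = 8.721e-09 m³.
Wear depth h = V/A = 8.721e-09 / 3.686e-04 = 2.366e-05 m.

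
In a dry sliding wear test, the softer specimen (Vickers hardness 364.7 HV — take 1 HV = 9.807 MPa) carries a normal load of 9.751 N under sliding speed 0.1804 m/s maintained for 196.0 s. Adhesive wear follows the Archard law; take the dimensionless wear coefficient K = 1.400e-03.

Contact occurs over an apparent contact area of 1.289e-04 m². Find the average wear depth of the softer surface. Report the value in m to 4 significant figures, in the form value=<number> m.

value=1.047e-06 m

Every step carries full float precision; intermediates are shown rounded, and one last rounding, at 4 significant digits.
Path length L = v·t = 0.1804 m/s × 196.0 s = 35.36 m.
Hardness H = 364.7 HV × 9.807 MPa/HV = 3577 MPa = 3.577e+09 Pa.
Collected in SI base units: W = 9.751 N, H = 3.577e+09 Pa, K = 1.400e-03.
The Archard volume V = K·W·L/H = 1.400e-03 · 9.751 · 35.36 / 3.577e+09 = 1.350e-10 m³.
Wear depth h = V/A = 1.350e-10 / 1.289e-04 = 1.047e-06 m.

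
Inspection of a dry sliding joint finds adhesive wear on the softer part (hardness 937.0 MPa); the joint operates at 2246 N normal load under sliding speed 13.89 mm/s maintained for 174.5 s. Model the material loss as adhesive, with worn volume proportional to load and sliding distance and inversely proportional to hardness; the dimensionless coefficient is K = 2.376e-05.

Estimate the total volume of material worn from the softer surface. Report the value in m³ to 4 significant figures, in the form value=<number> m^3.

The algebra holds full precision. Quoted intermediates are rounded; rounded once at the end, at 4 significant digits.
Sliding speed v = 13.89 mm/s = 0.01389 m/s. Distance covered L = v·t = 0.01389 m/s × 174.5 s = 2.424 m.
Hardness H = 937.0 MPa = 9.370e+08 Pa.
Restated in SI base units: W = 2246 N, H = 9.370e+08 Pa, K = 2.376e-05.
Apply Archard: V = K·W·L/H = 2.376e-05 · 2246 · 2.424 / 9.370e+08 = 1.380e-10 m³.

value=1.380e-10 m^3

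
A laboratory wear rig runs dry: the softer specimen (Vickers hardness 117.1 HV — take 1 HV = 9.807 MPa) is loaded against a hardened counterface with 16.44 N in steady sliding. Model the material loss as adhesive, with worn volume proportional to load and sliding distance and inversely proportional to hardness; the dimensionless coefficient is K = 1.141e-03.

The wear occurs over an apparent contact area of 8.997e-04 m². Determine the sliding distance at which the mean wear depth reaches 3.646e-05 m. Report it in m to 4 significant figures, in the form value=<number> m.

Every step runs at exact precision, and intermediates are printed rounded; a single final rounding: 4 significant figures.
Hardness H = 117.1 HV × 9.807 MPa/HV = 1148 MPa = 1.148e+09 Pa.
Working in SI base units: W = 16.44 N, H = 1.148e+09 Pa, K = 1.141e-03.
Volume at the limit: V_lim = h_lim·A = 3.646e-05 · 8.997e-04 = 3.280e-08 m³.
Sliding life L = V_lim·H/(K·W) = 3.280e-08 · 1.148e+09 / (1.141e-03 · 16.44) = 2008 m.

value=2008 m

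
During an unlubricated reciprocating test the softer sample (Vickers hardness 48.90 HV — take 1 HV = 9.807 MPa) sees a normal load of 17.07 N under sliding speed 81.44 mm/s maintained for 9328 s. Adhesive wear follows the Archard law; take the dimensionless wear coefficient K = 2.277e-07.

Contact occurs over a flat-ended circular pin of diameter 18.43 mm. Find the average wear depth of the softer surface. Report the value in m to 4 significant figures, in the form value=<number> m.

value=2.308e-08 m

All arithmetic keeps full precision — intermediate values appear rounded, and one final rounding, at four significant digits.
Convert: Sliding speed v = 81.44 mm/s = 0.08144 m/s. Path length L = v·t = 0.08144 m/s × 9328 s = 759.7 m.
Convert: Hardness H = 48.90 HV × 9.807 MPa/HV = 479.6 MPa = 4.796e+08 Pa.
Convert: Pin diameter d = 18.43 mm = 0.01843 m. Contact area A = π·d²/4 = π·(0.01843 m)²/4 = 2.668e-04 m².
In SI base units: W = 17.07 N, H = 4.796e+08 Pa, K = 2.277e-07.
Volume removed: V = K·W·L/H = 2.277e-07 · 17.07 · 759.7 / 4.796e+08 = 6.157e-12 m³.
Depth of wear h = V/A = 6.157e-12 / 2.668e-04 = 2.308e-08 m.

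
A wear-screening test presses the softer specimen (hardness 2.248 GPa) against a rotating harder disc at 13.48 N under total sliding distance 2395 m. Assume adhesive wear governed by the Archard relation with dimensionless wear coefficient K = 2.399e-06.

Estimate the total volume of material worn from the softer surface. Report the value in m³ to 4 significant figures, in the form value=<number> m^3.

value=3.445e-11 m^3

The computation maintains full float precision, and displayed values are rounded. Rounded once at the end: 4 significant figures.
Convert: Hardness H = 2.248 GPa = 2.248e+09 Pa.
As SI base values: W = 13.48 N, H = 2.248e+09 Pa, K = 2.399e-06.
By Archard's law, V = K·W·L/H = 2.399e-06 · 13.48 · 2395 / 2.248e+09 = 3.445e-11 m³.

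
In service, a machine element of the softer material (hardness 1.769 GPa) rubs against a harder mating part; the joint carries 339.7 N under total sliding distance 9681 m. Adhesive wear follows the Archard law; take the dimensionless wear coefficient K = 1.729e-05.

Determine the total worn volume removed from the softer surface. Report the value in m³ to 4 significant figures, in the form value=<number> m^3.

Printed values are rounded — every step holds exact precision — one final rounding to four significant digits.
Convert: Hardness H = 1.769 GPa = 1.769e+09 Pa.
As SI base values: W = 339.7 N, H = 1.769e+09 Pa, K = 1.729e-05.
Wear volume V = K·W·L/H = 1.729e-05 · 339.7 · 9681 / 1.769e+09 = 3.214e-08 m³.

value=3.214e-08 m^3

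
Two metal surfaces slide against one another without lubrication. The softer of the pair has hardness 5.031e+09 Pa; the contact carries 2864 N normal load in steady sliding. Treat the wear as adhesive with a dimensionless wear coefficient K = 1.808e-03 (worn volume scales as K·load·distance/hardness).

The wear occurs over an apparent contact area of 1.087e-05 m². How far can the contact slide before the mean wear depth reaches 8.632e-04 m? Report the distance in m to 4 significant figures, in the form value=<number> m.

Intermediate values are shown rounded, and the computation runs at full float precision — a single final rounding, at four significant figures.
SI base units throughout: W = 2864 N, H = 5.031e+09 Pa, K = 1.808e-03.
Permissible volume V_lim = h_lim·A = 8.632e-04 · 1.087e-05 = 9.383e-09 m³.
Life L = V_lim·H/(K·W) = 9.383e-09 · 5.031e+09 / (1.808e-03 · 2864) = 9.116 m.

value=9.116 m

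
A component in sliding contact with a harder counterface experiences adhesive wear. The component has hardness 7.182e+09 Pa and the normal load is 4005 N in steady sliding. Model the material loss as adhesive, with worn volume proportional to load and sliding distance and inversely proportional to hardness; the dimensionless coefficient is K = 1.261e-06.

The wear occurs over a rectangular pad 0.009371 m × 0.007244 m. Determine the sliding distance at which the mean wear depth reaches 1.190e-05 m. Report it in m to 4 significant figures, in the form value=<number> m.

All arithmetic carries full float precision — displayed values are rounded; rounded just once, at four significant digits.
Convert: Contact area A = 0.009371 m × 0.007244 m = 6.788e-05 m².
Restated in SI base units: W = 4005 N, H = 7.182e+09 Pa, K = 1.261e-06.
Volume at the limit: V_lim = h_lim·A = 1.190e-05 · 6.788e-05 = 8.078e-10 m³.
Inverting, life L = V_lim·H/(K·W) = 8.078e-10 · 7.182e+09 / (1.261e-06 · 4005) = 1149 m.

value=1149 m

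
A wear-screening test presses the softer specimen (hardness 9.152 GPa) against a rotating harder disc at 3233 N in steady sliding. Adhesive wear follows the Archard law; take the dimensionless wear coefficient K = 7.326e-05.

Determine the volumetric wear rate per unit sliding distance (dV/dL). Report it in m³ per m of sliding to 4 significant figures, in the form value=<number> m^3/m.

All working math keeps full float precision; quoted intermediates are rounded. Rounded once at the end, at four significant digits.
Convert: Hardness H = 9.152 GPa = 9.152e+09 Pa.
In SI base units, W = 3233 N, H = 9.152e+09 Pa, K = 7.326e-05.
Rate of wear dV/dL = K·W/H (no L dependence): 7.326e-05 · 3233 / 9.152e+09 = 2.588e-11 m³/m.

value=2.588e-11 m^3/m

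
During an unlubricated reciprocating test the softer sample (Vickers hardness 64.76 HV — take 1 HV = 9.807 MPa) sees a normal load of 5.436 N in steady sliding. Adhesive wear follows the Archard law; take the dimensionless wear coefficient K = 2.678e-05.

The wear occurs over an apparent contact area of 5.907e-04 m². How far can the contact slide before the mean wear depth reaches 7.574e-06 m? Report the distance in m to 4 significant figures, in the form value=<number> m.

value=1.952e+04 m

The computation runs at full float precision; intermediate values appear rounded. Rounded just once: 4 significant digits.
Convert: Hardness H = 64.76 HV × 9.807 MPa/HV = 635.1 MPa = 6.351e+08 Pa.
Restated in SI base units: W = 5.436 N, H = 6.351e+08 Pa, K = 2.678e-05.
At the depth limit, V_lim = h_lim·A = 7.574e-06 · 5.907e-04 = 4.474e-09 m³.
Sliding life L = V_lim·H/(K·W) = 4.474e-09 · 6.351e+08 / (2.678e-05 · 5.436) = 1.952e+04 m.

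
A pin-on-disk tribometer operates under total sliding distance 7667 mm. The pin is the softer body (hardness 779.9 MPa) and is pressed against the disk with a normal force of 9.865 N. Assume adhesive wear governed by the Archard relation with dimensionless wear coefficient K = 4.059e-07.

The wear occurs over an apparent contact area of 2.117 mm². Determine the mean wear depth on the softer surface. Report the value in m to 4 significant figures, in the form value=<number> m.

The intermediates appear rounded; each operation keeps full precision — a single final rounding, at four significant digits.
Distance L = 7667 mm = 7.667 m.
Hardness H = 779.9 MPa = 7.799e+08 Pa.
Contact area A = 2.117 mm² = 2.117e-06 m².
SI base units throughout: W = 9.865 N, H = 7.799e+08 Pa, K = 4.059e-07.
The Archard volume V = K·W·L/H = 4.059e-07 · 9.865 · 7.667 / 7.799e+08 = 3.936e-14 m³.
Wear depth h = V/A = 3.936e-14 / 2.117e-06 = 1.859e-08 m.

value=1.859e-08 m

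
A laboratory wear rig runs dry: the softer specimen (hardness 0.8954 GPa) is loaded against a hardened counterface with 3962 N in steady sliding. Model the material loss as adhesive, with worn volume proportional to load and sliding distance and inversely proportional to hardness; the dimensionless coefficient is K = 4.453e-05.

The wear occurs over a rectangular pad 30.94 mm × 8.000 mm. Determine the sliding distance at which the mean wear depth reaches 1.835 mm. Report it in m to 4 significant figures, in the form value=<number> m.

Intermediates appear rounded; the algebra keeps exact precision — one last rounding to four significant digits.
Convert: Hardness H = 0.8954 GPa = 8.954e+08 Pa.
Convert: Pad sides 30.94 mm × 8.000 mm = 0.03094 m × 0.008000 m. Contact area A = 0.03094 m × 0.008000 m = 2.475e-04 m².
Convert: Depth limit h_lim = 1.835 mm = 0.001835 m.
Collected in SI base units: W = 3962 N, H = 8.954e+08 Pa, K = 4.453e-05.
Permissible volume V_lim = h_lim·A = 0.001835 · 2.475e-04 = 4.542e-07 m³.
So the life L = V_lim·H/(K·W) = 4.542e-07 · 8.954e+08 / (4.453e-05 · 3962) = 2305 m.

value=2305 m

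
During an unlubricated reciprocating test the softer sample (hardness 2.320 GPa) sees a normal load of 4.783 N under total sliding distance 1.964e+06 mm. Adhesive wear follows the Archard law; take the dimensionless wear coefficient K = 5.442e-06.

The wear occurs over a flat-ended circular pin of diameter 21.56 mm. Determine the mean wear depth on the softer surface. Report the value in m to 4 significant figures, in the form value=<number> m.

value=6.036e-08 m

The algebra maintains full float precision — quoted intermediates are rounded; rounded just once: 4 significant figures.
The distance L = 1.964e+06 mm = 1964 m.
Hardness H = 2.320 GPa = 2.320e+09 Pa.
Pin diameter d = 21.56 mm = 0.02156 m. Contact area A = π·d²/4 = π·(0.02156 m)²/4 = 3.651e-04 m².
In SI base units: W = 4.783 N, H = 2.320e+09 Pa, K = 5.442e-06.
Wear volume V = K·W·L/H = 5.442e-06 · 4.783 · 1964 / 2.320e+09 = 2.203e-11 m³.
Mean depth h = V/A = 2.203e-11 / 3.651e-04 = 6.036e-08 m.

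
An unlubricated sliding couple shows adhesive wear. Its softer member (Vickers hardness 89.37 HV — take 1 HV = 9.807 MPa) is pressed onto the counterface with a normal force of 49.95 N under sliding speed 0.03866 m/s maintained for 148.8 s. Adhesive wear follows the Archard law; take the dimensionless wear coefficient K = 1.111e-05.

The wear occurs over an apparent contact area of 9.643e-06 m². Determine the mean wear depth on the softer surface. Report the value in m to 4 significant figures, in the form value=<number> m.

The intermediates are displayed rounded, and the computation runs at full precision — one last rounding: four significant figures.
Convert: Distance covered L = v·t = 0.03866 m/s × 148.8 s = 5.753 m.
Convert: Hardness H = 89.37 HV × 9.807 MPa/HV = 876.5 MPa = 8.765e+08 Pa.
Working in SI base units: W = 49.95 N, H = 8.765e+08 Pa, K = 1.111e-05.
Apply Archard: V = K·W·L/H = 1.111e-05 · 49.95 · 5.753 / 8.765e+08 = 3.642e-12 m³.
Depth h = V/A = 3.642e-12 / 9.643e-06 = 3.777e-07 m.

value=3.777e-07 m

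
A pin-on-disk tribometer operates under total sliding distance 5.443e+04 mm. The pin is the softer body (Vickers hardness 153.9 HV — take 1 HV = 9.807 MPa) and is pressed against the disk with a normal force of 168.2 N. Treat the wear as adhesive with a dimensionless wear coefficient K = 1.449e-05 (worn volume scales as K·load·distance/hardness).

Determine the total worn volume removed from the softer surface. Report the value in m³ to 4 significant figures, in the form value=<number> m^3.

value=8.789e-11 m^3

All arithmetic holds exact precision, and intermediates are shown rounded — one last rounding: 4 significant digits.
Convert: Distance L = 5.443e+04 mm = 54.43 m.
Convert: Hardness H = 153.9 HV × 9.807 MPa/HV = 1509 MPa = 1.509e+09 Pa.
SI base units throughout: W = 168.2 N, H = 1.509e+09 Pa, K = 1.449e-05.
The Archard volume V = K·W·L/H = 1.449e-05 · 168.2 · 54.43 / 1.509e+09 = 8.789e-11 m³.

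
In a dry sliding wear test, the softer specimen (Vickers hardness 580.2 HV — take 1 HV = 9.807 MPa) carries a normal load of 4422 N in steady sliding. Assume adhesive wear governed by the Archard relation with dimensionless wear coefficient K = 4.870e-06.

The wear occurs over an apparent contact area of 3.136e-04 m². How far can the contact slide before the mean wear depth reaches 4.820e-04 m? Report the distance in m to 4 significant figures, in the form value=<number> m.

Intermediates appear rounded. The computation runs at full precision. Rounded just once: 4 significant digits.
Hardness H = 580.2 HV × 9.807 MPa/HV = 5690 MPa = 5.690e+09 Pa.
SI base units throughout: W = 4422 N, H = 5.690e+09 Pa, K = 4.870e-06.
Volume at the limit: V_lim = h_lim·A = 4.820e-04 · 3.136e-04 = 1.512e-07 m³.
Thus life L = V_lim·H/(K·W) = 1.512e-07 · 5.690e+09 / (4.870e-06 · 4422) = 3.994e+04 m.

value=3.994e+04 m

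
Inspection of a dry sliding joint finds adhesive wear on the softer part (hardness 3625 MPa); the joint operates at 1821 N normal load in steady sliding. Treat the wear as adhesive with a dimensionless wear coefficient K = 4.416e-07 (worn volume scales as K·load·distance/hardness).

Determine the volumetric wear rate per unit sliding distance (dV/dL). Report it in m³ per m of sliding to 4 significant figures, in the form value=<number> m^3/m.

value=2.218e-13 m^3/m

The intermediates are displayed rounded, and every step maintains exact precision, and a lone final rounding, at 4 significant digits.
Convert: Hardness H = 3625 MPa = 3.625e+09 Pa.
SI base units throughout: W = 1821 N, H = 3.625e+09 Pa, K = 4.416e-07.
The wear rate dV/dL = K·W/H — distance-free: 4.416e-07 · 1821 / 3.625e+09 = 2.218e-13 m³/m.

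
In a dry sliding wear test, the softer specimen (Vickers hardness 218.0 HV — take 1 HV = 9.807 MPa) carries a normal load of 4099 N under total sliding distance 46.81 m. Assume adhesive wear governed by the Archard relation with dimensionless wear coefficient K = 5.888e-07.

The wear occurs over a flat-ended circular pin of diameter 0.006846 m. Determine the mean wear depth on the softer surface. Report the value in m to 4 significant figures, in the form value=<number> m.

value=1.436e-06 m

The algebra maintains full float precision, and the intermediates appear rounded; one final rounding, at four significant figures.
Hardness H = 218.0 HV × 9.807 MPa/HV = 2138 MPa = 2.138e+09 Pa.
Contact area A = π·d²/4 = π·(0.006846 m)²/4 = 3.681e-05 m².
In SI base units: W = 4099 N, H = 2.138e+09 Pa, K = 5.888e-07.
Apply Archard: V = K·W·L/H = 5.888e-07 · 4099 · 46.81 / 2.138e+09 = 5.284e-11 m³.
Average depth h = V/A = 5.284e-11 / 3.681e-05 = 1.436e-06 m.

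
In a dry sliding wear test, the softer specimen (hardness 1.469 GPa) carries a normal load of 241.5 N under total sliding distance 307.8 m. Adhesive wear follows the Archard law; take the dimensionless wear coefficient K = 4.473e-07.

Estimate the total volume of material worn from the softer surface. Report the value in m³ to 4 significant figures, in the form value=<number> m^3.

Every step maintains full precision. Intermediates are shown rounded; rounded just once: four significant figures.
Convert: Hardness H = 1.469 GPa = 1.469e+09 Pa.
Collected in SI base units: W = 241.5 N, H = 1.469e+09 Pa, K = 4.473e-07.
Wear volume V = K·W·L/H = 4.473e-07 · 241.5 · 307.8 / 1.469e+09 = 2.263e-11 m³.

value=2.263e-11 m^3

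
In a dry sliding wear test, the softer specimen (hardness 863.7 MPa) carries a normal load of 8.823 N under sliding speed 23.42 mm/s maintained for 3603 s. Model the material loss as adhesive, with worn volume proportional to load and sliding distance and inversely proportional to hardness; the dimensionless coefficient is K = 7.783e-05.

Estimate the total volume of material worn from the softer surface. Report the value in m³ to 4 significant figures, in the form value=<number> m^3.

value=6.709e-11 m^3

The algebra keeps exact precision, and displayed values are rounded — a lone final rounding, at 4 significant digits.
Sliding speed v = 23.42 mm/s = 0.02342 m/s. Distance covered L = v·t = 0.02342 m/s × 3603 s = 84.38 m.
Hardness H = 863.7 MPa = 8.637e+08 Pa.
Working in SI base units: W = 8.823 N, H = 8.637e+08 Pa, K = 7.783e-05.
Apply Archard: V = K·W·L/H = 7.783e-05 · 8.823 · 84.38 / 8.637e+08 = 6.709e-11 m³.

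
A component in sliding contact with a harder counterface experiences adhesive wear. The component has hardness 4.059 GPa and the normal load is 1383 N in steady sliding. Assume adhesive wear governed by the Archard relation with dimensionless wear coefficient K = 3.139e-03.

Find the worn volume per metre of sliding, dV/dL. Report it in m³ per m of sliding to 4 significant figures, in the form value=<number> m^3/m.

All working math keeps full float precision, and intermediates appear rounded. Rounded once at the end, at 4 significant digits.
Convert: Hardness H = 4.059 GPa = 4.059e+09 Pa.
Collected in SI base units: W = 1383 N, H = 4.059e+09 Pa, K = 3.139e-03.
Rate of wear dV/dL = K·W/H, per unit distance: 3.139e-03 · 1383 / 4.059e+09 = 1.070e-09 m³/m.

value=1.070e-09 m^3/m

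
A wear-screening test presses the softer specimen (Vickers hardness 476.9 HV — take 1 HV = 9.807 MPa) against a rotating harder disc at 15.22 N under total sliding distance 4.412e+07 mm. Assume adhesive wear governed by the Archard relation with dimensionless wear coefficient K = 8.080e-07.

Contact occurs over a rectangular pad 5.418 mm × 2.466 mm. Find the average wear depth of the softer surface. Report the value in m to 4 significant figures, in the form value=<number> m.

Intermediate values appear rounded — each operation holds full float precision, and one final rounding: four significant figures.
Convert: Path length L = 4.412e+07 mm = 4.412e+04 m.
Convert: Hardness H = 476.9 HV × 9.807 MPa/HV = 4677 MPa = 4.677e+09 Pa.
Convert: Pad sides 5.418 mm × 2.466 mm = 0.005418 m × 0.002466 m. Contact area A = 0.005418 m × 0.002466 m = 1.336e-05 m².
SI base units throughout: W = 15.22 N, H = 4.677e+09 Pa, K = 8.080e-07.
By Archard's law, V = K·W·L/H = 8.080e-07 · 15.22 · 4.412e+04 / 4.677e+09 = 1.160e-10 m³.
Wear depth h = V/A = 1.160e-10 / 1.336e-05 = 8.683e-06 m.

value=8.683e-06 m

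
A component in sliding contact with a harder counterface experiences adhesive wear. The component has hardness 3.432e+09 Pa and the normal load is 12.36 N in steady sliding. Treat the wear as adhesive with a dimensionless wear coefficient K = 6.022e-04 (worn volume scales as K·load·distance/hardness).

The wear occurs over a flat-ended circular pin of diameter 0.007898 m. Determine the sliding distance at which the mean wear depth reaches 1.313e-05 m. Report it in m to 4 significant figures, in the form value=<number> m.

value=296.6 m

All arithmetic runs at full float precision — intermediates are displayed rounded. Rounded once at the end to 4 significant digits.
Convert: Contact area A = π·d²/4 = π·(0.007898 m)²/4 = 4.899e-05 m².
Expressed in SI base units: W = 12.36 N, H = 3.432e+09 Pa, K = 6.022e-04.
Wearable volume V_lim = h_lim·A = 1.313e-05 · 4.899e-05 = 6.433e-10 m³.
Inverting, life L = V_lim·H/(K·W) = 6.433e-10 · 3.432e+09 / (6.022e-04 · 12.36) = 296.6 m.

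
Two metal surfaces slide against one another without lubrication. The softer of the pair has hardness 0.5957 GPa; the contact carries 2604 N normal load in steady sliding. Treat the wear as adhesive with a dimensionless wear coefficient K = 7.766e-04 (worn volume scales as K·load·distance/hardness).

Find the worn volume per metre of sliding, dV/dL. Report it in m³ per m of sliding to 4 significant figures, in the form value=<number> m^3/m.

Intermediate values are displayed rounded, and each operation keeps full float precision, and a single final rounding to four significant digits.
Hardness H = 0.5957 GPa = 5.957e+08 Pa.
Collected in SI base units: W = 2604 N, H = 5.957e+08 Pa, K = 7.766e-04.
The wear rate dV/dL = K·W/H — distance-free: 7.766e-04 · 2604 / 5.957e+08 = 3.395e-09 m³/m.

value=3.395e-09 m^3/m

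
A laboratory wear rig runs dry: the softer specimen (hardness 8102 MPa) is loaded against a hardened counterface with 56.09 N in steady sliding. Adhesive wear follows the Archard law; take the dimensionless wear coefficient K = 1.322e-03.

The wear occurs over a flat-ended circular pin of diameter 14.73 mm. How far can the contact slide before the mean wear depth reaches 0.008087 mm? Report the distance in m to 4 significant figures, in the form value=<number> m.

The intermediates are displayed rounded; the computation runs at exact precision, and one last rounding, at 4 significant digits.
Convert: Hardness H = 8102 MPa = 8.102e+09 Pa.
Convert: Pin diameter d = 14.73 mm = 0.01473 m. Contact area A = π·d²/4 = π·(0.01473 m)²/4 = 1.704e-04 m².
Convert: Depth limit h_lim = 0.008087 mm = 8.087e-06 m.
SI base units throughout: W = 56.09 N, H = 8.102e+09 Pa, K = 1.322e-03.
Volume at the limit: V_lim = h_lim·A = 8.087e-06 · 1.704e-04 = 1.378e-09 m³.
So the life L = V_lim·H/(K·W) = 1.378e-09 · 8.102e+09 / (1.322e-03 · 56.09) = 150.6 m.

value=150.6 m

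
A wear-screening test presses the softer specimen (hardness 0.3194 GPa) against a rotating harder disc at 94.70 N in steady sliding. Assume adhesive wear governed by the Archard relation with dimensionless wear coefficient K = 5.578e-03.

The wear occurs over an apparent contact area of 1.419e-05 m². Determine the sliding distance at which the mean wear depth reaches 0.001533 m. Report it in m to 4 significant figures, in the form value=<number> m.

value=13.15 m

The intermediates are printed rounded. All working math maintains full float precision — one final rounding to four significant digits.
Hardness H = 0.3194 GPa = 3.194e+08 Pa.
In SI base units: W = 94.70 N, H = 3.194e+08 Pa, K = 5.578e-03.
At the depth limit, V_lim = h_lim·A = 0.001533 · 1.419e-05 = 2.175e-08 m³.
Inverting, life L = V_lim·H/(K·W) = 2.175e-08 · 3.194e+08 / (5.578e-03 · 94.70) = 13.15 m.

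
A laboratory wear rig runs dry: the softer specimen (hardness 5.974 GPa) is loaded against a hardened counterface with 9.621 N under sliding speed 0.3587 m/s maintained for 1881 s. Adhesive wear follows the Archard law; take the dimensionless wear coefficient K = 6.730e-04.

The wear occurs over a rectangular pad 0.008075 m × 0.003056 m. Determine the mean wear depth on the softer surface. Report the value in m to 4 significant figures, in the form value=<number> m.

value=2.963e-05 m

All working math runs at exact precision, and the intermediates are displayed rounded — a single final rounding: 4 significant figures.
The distance L = v·t = 0.3587 m/s × 1881 s = 674.7 m.
Hardness H = 5.974 GPa = 5.974e+09 Pa.
Contact area A = 0.008075 m × 0.003056 m = 2.468e-05 m².
Expressed in SI base units: W = 9.621 N, H = 5.974e+09 Pa, K = 6.730e-04.
Worn volume V = K·W·L/H = 6.730e-04 · 9.621 · 674.7 / 5.974e+09 = 7.313e-10 m³.
Average depth h = V/A = 7.313e-10 / 2.468e-05 = 2.963e-05 m.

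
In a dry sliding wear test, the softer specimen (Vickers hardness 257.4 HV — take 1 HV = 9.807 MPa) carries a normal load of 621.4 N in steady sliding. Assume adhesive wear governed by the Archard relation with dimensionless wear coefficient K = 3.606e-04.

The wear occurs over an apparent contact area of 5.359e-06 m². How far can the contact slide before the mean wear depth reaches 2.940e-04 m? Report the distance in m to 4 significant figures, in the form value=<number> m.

value=17.75 m

Intermediate values are printed rounded. Every step keeps full float precision — one last rounding: four significant figures.
Hardness H = 257.4 HV × 9.807 MPa/HV = 2524 MPa = 2.524e+09 Pa.
SI base units throughout: W = 621.4 N, H = 2.524e+09 Pa, K = 3.606e-04.
Limit volume V_lim = h_lim·A = 2.940e-04 · 5.359e-06 = 1.576e-09 m³.
Thus life L = V_lim·H/(K·W) = 1.576e-09 · 2.524e+09 / (3.606e-04 · 621.4) = 17.75 m.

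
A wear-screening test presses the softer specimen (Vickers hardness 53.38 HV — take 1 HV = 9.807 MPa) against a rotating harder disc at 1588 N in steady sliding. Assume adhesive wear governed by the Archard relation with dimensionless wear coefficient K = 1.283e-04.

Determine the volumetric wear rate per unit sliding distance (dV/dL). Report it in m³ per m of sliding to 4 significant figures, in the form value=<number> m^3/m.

Intermediates are printed rounded; all arithmetic keeps full precision — rounded once at the end: four significant figures.
Hardness H = 53.38 HV × 9.807 MPa/HV = 523.5 MPa = 5.235e+08 Pa.
Expressed in SI base units: W = 1588 N, H = 5.235e+08 Pa, K = 1.283e-04.
The wear rate dV/dL = K·W/H, so: 1.283e-04 · 1588 / 5.235e+08 = 3.892e-10 m³/m.

value=3.892e-10 m^3/m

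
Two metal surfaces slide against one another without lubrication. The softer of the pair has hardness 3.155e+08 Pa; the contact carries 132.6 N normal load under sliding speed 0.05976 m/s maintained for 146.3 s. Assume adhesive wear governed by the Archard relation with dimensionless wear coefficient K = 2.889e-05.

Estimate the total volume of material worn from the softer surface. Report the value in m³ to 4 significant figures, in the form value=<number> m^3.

value=1.062e-10 m^3

Quoted intermediates are rounded, and all arithmetic keeps exact precision, and rounded just once: 4 significant figures.
The distance L = v·t = 0.05976 m/s × 146.3 s = 8.743 m.
SI base units throughout: W = 132.6 N, H = 3.155e+08 Pa, K = 2.889e-05.
Worn volume V = K·W·L/H = 2.889e-05 · 132.6 · 8.743 / 3.155e+08 = 1.062e-10 m³.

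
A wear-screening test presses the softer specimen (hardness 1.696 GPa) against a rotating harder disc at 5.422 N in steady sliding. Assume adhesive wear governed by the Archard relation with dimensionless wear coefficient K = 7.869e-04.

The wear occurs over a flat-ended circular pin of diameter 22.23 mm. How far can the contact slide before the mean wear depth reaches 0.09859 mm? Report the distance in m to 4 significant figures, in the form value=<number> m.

The algebra maintains full float precision — intermediates appear rounded. Rounded once at the end, at four significant figures.
Hardness H = 1.696 GPa = 1.696e+09 Pa.
Pin diameter d = 22.23 mm = 0.02223 m. Contact area A = π·d²/4 = π·(0.02223 m)²/4 = 3.881e-04 m².
Depth limit h_lim = 0.09859 mm = 9.859e-05 m.
Expressed in SI base units: W = 5.422 N, H = 1.696e+09 Pa, K = 7.869e-04.
Volume at the limit: V_lim = h_lim·A = 9.859e-05 · 3.881e-04 = 3.826e-08 m³.
Sliding life L = V_lim·H/(K·W) = 3.826e-08 · 1.696e+09 / (7.869e-04 · 5.422) = 1.521e+04 m.

value=1.521e+04 m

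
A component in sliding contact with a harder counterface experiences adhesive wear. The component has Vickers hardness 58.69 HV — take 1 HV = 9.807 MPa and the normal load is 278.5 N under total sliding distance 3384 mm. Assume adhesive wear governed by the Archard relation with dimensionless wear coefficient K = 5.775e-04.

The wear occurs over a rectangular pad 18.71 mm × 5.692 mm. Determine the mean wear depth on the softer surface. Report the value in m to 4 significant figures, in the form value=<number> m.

All working math keeps exact precision, and the intermediates are shown rounded, and a single final rounding: 4 significant figures.
Convert: The distance L = 3384 mm = 3.384 m.
Convert: Hardness H = 58.69 HV × 9.807 MPa/HV = 575.6 MPa = 5.756e+08 Pa.
Convert: Pad sides 18.71 mm × 5.692 mm = 0.01871 m × 0.005692 m. Contact area A = 0.01871 m × 0.005692 m = 1.065e-04 m².
In SI base units: W = 278.5 N, H = 5.756e+08 Pa, K = 5.775e-04.
Worn volume V = K·W·L/H = 5.775e-04 · 278.5 · 3.384 / 5.756e+08 = 9.456e-10 m³.
Mean depth h = V/A = 9.456e-10 / 1.065e-04 = 8.879e-06 m.

value=8.879e-06 m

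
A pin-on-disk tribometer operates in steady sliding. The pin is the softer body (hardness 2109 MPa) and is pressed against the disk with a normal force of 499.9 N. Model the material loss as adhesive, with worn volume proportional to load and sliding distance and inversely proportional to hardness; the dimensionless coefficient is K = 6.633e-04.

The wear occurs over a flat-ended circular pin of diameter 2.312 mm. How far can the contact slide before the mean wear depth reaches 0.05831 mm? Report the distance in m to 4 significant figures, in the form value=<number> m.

The intermediates are printed rounded; all arithmetic keeps full precision. Rounded just once: 4 significant digits.
Hardness H = 2109 MPa = 2.109e+09 Pa.
Pin diameter d = 2.312 mm = 0.002312 m. Contact area A = π·d²/4 = π·(0.002312 m)²/4 = 4.198e-06 m².
Depth limit h_lim = 0.05831 mm = 5.831e-05 m.
In SI base units: W = 499.9 N, H = 2.109e+09 Pa, K = 6.633e-04.
Permissible volume V_lim = h_lim·A = 5.831e-05 · 4.198e-06 = 2.448e-10 m³.
Life L = V_lim·H/(K·W) = 2.448e-10 · 2.109e+09 / (6.633e-04 · 499.9) = 1.557 m.

value=1.557 m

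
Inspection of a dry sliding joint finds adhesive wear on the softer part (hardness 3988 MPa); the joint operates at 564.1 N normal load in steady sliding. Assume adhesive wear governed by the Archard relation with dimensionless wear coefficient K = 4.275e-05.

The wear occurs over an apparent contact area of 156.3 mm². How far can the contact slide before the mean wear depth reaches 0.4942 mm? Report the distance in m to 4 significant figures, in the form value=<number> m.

value=1.277e+04 m

All working math holds exact precision. Shown intermediates are rounded. Rounded just once, at 4 significant figures.
Hardness H = 3988 MPa = 3.988e+09 Pa.
Contact area A = 156.3 mm² = 1.563e-04 m².
Depth limit h_lim = 0.4942 mm = 4.942e-04 m.
Expressed in SI base units: W = 564.1 N, H = 3.988e+09 Pa, K = 4.275e-05.
Wearable volume V_lim = h_lim·A = 4.942e-04 · 1.563e-04 = 7.724e-08 m³.
So the life L = V_lim·H/(K·W) = 7.724e-08 · 3.988e+09 / (4.275e-05 · 564.1) = 1.277e+04 m.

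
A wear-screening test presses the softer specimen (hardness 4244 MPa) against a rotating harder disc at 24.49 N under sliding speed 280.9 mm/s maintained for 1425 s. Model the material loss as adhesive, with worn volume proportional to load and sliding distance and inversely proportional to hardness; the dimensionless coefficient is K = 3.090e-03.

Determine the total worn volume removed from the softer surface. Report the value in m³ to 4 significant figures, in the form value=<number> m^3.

The intermediates are shown rounded. Each operation runs at full precision — rounded once at the end, at 4 significant digits.
Convert: Sliding speed v = 280.9 mm/s = 0.2809 m/s. Distance L = v·t = 0.2809 m/s × 1425 s = 400.3 m.
Convert: Hardness H = 4244 MPa = 4.244e+09 Pa.
Collected in SI base units: W = 24.49 N, H = 4.244e+09 Pa, K = 3.090e-03.
Archard volume V = K·W·L/H = 3.090e-03 · 24.49 · 400.3 / 4.244e+09 = 7.137e-09 m³.

value=7.137e-09 m^3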